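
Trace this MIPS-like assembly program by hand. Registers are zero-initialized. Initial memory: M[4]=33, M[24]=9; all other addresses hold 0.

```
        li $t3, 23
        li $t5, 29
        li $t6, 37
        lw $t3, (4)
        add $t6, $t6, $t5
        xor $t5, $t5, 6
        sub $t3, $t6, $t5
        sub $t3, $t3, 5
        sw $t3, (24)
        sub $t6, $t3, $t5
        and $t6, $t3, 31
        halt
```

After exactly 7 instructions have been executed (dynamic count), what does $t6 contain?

66

li $t3, 23 → $t3=23
li $t5, 29 → $t5=29
li $t6, 37 → $t6=37
lw $t3, (4) → $t3=M[4]=33
add $t6, $t6, $t5 → $t6=37+29=66
xor $t5, $t5, 6 → $t5=29^6=27
sub $t3, $t6, $t5 → $t3=66-27=39
After step 7: $t6 = 66.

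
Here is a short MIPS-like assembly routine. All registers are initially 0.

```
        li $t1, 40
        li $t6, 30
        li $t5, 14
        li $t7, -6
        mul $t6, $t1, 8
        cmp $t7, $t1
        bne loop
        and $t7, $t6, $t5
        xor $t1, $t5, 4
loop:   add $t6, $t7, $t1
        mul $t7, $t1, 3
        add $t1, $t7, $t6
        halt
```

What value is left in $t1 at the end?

$t1=40
$t6=30
$t5=14
$t7=-6
$t6=40*8=320
cmp $t7, $t1  (cmp -6,40)
bne loop: taken
$t6=(-6)+40=34
$t7=40*3=120
$t1=120+34=154
halt.

154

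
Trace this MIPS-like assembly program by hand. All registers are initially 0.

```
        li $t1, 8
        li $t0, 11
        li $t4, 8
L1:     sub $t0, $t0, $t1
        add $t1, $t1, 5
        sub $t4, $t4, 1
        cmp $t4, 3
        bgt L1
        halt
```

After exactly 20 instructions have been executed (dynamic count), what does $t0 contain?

li $t1, 8 → $t1=8
li $t0, 11 → $t0=11
li $t4, 8 → $t4=8
sub $t0, $t0, $t1 → $t0=11-8=3
add $t1, $t1, 5 → $t1=8+5=13
sub $t4, $t4, 1 → $t4=8-1=7
cmp $t4, 3  (cmp 7,3)
bgt L1: taken
sub $t0, $t0, $t1 → $t0=3-13=-10
add $t1, $t1, 5 → $t1=13+5=18
sub $t4, $t4, 1 → $t4=7-1=6
cmp $t4, 3  (cmp 6,3)
bgt L1: taken
sub $t0, $t0, $t1 → $t0=(-10)-18=-28
add $t1, $t1, 5 → $t1=18+5=23
sub $t4, $t4, 1 → $t4=6-1=5
cmp $t4, 3  (cmp 5,3)
bgt L1: taken
sub $t0, $t0, $t1 → $t0=(-28)-23=-51
add $t1, $t1, 5 → $t1=23+5=28
After step 20: $t0 = -51.

-51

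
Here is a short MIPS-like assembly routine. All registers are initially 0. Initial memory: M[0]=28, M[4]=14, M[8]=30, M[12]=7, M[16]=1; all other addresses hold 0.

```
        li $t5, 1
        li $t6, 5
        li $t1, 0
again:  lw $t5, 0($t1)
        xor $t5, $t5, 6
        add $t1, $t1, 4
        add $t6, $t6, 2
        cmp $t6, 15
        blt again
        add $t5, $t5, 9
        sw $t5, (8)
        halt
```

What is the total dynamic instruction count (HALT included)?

36

$t5=1
$t6=5
$t1=0
$t5=M[0]=28
$t5=28^6=26
$t1=0+4=4
$t6=5+2=7
cmp $t6, 15  (cmp 7,15)
blt again: taken
$t5=M[4]=14
$t5=14^6=8
$t1=4+4=8
$t6=7+2=9
cmp $t6, 15  (cmp 9,15)
blt again: taken
$t5=M[8]=30
$t5=30^6=24
$t1=8+4=12
$t6=9+2=11
cmp $t6, 15  (cmp 11,15)
blt again: taken
$t5=M[12]=7
$t5=7^6=1
$t1=12+4=16
$t6=11+2=13
cmp $t6, 15  (cmp 13,15)
blt again: taken
$t5=M[16]=1
$t5=1^6=7
$t1=16+4=20
$t6=13+2=15
cmp $t6, 15  (cmp 15,15)
blt again: not taken
$t5=7+9=16
sw $t5, (8) → M[8]=16
halt.
Total executed instructions: 36.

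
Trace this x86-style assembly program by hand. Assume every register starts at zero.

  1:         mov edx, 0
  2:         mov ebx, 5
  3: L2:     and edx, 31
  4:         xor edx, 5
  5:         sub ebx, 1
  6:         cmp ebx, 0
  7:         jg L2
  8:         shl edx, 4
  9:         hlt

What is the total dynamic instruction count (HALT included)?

after mov edx, 0: edx=0
after mov ebx, 5: ebx=5
after and edx, 31: edx=0&31=0
after xor edx, 5: edx=0^5=5
after sub ebx, 1: ebx=5-1=4
cmp ebx, 0  (cmp 4,0)
jg L2: taken
after and edx, 31: edx=5&31=5
after xor edx, 5: edx=5^5=0
after sub ebx, 1: ebx=4-1=3
cmp ebx, 0  (cmp 3,0)
jg L2: taken
after and edx, 31: edx=0&31=0
after xor edx, 5: edx=0^5=5
after sub ebx, 1: ebx=3-1=2
cmp ebx, 0  (cmp 2,0)
jg L2: taken
after and edx, 31: edx=5&31=5
after xor edx, 5: edx=5^5=0
after sub ebx, 1: ebx=2-1=1
cmp ebx, 0  (cmp 1,0)
jg L2: taken
after and edx, 31: edx=0&31=0
after xor edx, 5: edx=0^5=5
after sub ebx, 1: ebx=1-1=0
cmp ebx, 0  (cmp 0,0)
jg L2: not taken
after shl edx, 4: edx=5<<4=80
halt.
Total executed instructions: 29.

29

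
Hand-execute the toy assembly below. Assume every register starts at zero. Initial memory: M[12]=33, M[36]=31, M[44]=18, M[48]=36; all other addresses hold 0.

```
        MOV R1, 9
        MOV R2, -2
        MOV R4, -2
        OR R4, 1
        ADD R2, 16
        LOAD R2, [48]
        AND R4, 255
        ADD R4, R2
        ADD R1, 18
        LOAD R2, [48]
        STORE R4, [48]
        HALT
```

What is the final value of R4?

R1=9
R2=-2
R4=-2
R4=(-2)|1=-1
R2=(-2)+16=14
R2=M[48]=36
R4=(-1)&255=255
R4=255+36=291
R1=9+18=27
R2=M[48]=36
STORE R4, [48] → M[48]=291
halt.

291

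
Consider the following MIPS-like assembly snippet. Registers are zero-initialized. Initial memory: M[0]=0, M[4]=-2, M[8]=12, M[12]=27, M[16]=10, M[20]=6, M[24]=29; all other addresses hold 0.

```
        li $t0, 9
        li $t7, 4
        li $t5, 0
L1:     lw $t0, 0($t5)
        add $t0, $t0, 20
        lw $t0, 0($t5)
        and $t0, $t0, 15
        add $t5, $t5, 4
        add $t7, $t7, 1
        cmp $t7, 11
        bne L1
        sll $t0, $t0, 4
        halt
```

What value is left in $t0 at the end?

$t0=9
$t7=4
$t5=0
$t0=M[0]=0
$t0=0+20=20
$t0=M[0]=0
$t0=0&15=0
$t5=0+4=4
$t7=4+1=5
cmp $t7, 11  (cmp 5,11)
bne L1: taken
$t0=M[4]=-2
$t0=(-2)+20=18
$t0=M[4]=-2
$t0=(-2)&15=14
$t5=4+4=8
$t7=5+1=6
cmp $t7, 11  (cmp 6,11)
bne L1: taken
$t0=M[8]=12
$t0=12+20=32
$t0=M[8]=12
$t0=12&15=12
$t5=8+4=12
$t7=6+1=7
cmp $t7, 11  (cmp 7,11)
bne L1: taken
$t0=M[12]=27
$t0=27+20=47
$t0=M[12]=27
$t0=27&15=11
$t5=12+4=16
$t7=7+1=8
cmp $t7, 11  (cmp 8,11)
bne L1: taken
$t0=M[16]=10
$t0=10+20=30
$t0=M[16]=10
$t0=10&15=10
$t5=16+4=20
$t7=8+1=9
cmp $t7, 11  (cmp 9,11)
bne L1: taken
$t0=M[20]=6
$t0=6+20=26
$t0=M[20]=6
$t0=6&15=6
$t5=20+4=24
$t7=9+1=10
cmp $t7, 11  (cmp 10,11)
bne L1: taken
$t0=M[24]=29
$t0=29+20=49
$t0=M[24]=29
$t0=29&15=13
$t5=24+4=28
$t7=10+1=11
cmp $t7, 11  (cmp 11,11)
bne L1: not taken
$t0=13<<4=208
halt.

208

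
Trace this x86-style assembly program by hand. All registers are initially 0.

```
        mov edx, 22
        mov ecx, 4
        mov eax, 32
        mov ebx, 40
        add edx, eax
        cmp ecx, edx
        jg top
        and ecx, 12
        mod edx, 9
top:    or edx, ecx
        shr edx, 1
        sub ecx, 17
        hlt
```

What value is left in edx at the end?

mov edx, 22 → edx=22
mov ecx, 4 → ecx=4
mov eax, 32 → eax=32
mov ebx, 40 → ebx=40
add edx, eax → edx=22+32=54
cmp ecx, edx  (cmp 4,54)
jg top: not taken
and ecx, 12 → ecx=4&12=4
mod edx, 9 → edx=54%9=0
or edx, ecx → edx=0|4=4
shr edx, 1 → edx=4>>1=2
sub ecx, 17 → ecx=4-17=-13
halt.

2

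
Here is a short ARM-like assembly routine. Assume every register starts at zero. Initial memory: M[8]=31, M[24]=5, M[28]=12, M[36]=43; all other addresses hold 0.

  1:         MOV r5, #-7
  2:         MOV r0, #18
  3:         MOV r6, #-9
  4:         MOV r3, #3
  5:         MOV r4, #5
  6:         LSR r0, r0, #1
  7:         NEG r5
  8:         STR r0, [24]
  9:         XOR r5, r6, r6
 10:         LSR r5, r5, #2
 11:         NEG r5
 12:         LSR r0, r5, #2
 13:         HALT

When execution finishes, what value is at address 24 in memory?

9

after MOV r5, #-7: r5=-7
after MOV r0, #18: r0=18
after MOV r6, #-9: r6=-9
after MOV r3, #3: r3=3
after MOV r4, #5: r4=5
after LSR r0, r0, #1: r0=18>>1=9
after NEG r5: r5=-(-7)=7
STR r0, [24] → M[24]=9
after XOR r5, r6, r6: r5=(-9)^(-9)=0
after LSR r5, r5, #2: r5=0>>2=0
after NEG r5: r5=-(0)=0
after LSR r0, r5, #2: r0=0>>2=0
halt.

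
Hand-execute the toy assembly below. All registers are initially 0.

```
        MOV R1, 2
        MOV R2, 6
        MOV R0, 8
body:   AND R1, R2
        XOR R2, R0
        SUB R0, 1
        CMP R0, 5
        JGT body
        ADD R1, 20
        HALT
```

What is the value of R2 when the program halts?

R1=2
R2=6
R0=8
R1=2&6=2
R2=6^8=14
R0=8-1=7
CMP R0, 5  (cmp 7,5)
JGT body: taken
R1=2&14=2
R2=14^7=9
R0=7-1=6
CMP R0, 5  (cmp 6,5)
JGT body: taken
R1=2&9=0
R2=9^6=15
R0=6-1=5
CMP R0, 5  (cmp 5,5)
JGT body: not taken
R1=0+20=20
halt.

15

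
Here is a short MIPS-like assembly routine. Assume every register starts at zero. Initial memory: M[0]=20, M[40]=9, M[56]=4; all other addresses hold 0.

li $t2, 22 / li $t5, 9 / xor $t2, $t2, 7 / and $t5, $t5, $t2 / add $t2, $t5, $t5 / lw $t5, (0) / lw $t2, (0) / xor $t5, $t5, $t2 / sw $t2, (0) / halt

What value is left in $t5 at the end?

0

$t2=22
$t5=9
$t2=22^7=17
$t5=9&17=1
$t2=1+1=2
$t5=M[0]=20
$t2=M[0]=20
$t5=20^20=0
sw $t2, (0) → M[0]=20
halt.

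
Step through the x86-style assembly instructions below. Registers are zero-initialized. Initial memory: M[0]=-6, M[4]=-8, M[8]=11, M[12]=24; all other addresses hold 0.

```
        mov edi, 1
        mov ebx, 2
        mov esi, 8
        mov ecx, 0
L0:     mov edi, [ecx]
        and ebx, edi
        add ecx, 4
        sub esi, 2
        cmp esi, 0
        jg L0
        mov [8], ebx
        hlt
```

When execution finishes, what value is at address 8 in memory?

mov edi, 1 → edi=1
mov ebx, 2 → ebx=2
mov esi, 8 → esi=8
mov ecx, 0 → ecx=0
mov edi, [ecx] → edi=M[0]=-6
and ebx, edi → ebx=2&(-6)=2
add ecx, 4 → ecx=0+4=4
sub esi, 2 → esi=8-2=6
cmp esi, 0  (cmp 6,0)
jg L0: taken
mov edi, [ecx] → edi=M[4]=-8
and ebx, edi → ebx=2&(-8)=0
add ecx, 4 → ecx=4+4=8
sub esi, 2 → esi=6-2=4
cmp esi, 0  (cmp 4,0)
jg L0: taken
mov edi, [ecx] → edi=M[8]=11
and ebx, edi → ebx=0&11=0
add ecx, 4 → ecx=8+4=12
sub esi, 2 → esi=4-2=2
cmp esi, 0  (cmp 2,0)
jg L0: taken
mov edi, [ecx] → edi=M[12]=24
and ebx, edi → ebx=0&24=0
add ecx, 4 → ecx=12+4=16
sub esi, 2 → esi=2-2=0
cmp esi, 0  (cmp 0,0)
jg L0: not taken
mov [8], ebx → M[8]=0
halt.

0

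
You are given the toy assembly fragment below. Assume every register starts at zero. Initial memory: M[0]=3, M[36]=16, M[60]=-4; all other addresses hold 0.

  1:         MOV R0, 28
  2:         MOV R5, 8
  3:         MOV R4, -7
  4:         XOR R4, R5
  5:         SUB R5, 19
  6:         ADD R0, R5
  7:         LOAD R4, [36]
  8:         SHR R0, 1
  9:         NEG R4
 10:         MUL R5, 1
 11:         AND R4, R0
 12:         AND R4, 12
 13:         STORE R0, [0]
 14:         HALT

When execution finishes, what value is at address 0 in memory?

R0=28
R5=8
R4=-7
R4=(-7)^8=-15
R5=8-19=-11
R0=28+(-11)=17
R4=M[36]=16
R0=17>>1=8
R4=-(16)=-16
R5=(-11)*1=-11
R4=(-16)&8=0
R4=0&12=0
STORE R0, [0] → M[0]=8
halt.

8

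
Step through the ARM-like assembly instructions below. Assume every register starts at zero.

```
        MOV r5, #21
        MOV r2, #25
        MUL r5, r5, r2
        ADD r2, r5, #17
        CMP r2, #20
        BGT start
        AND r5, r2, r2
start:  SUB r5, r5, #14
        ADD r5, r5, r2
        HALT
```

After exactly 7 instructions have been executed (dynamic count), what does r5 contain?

after MOV r5, #21: r5=21
after MOV r2, #25: r2=25
after MUL r5, r5, r2: r5=21*25=525
after ADD r2, r5, #17: r2=525+17=542
CMP r2, #20  (cmp 542,20)
BGT start: taken
after SUB r5, r5, #14: r5=525-14=511
After step 7: r5 = 511.

511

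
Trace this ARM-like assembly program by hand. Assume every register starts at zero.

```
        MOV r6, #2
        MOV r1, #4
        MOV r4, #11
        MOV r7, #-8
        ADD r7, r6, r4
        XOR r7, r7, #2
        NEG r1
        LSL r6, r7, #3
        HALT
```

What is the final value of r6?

r6=2
r1=4
r4=11
r7=-8
r7=2+11=13
r7=13^2=15
r1=-(4)=-4
r6=15<<3=120
halt.

120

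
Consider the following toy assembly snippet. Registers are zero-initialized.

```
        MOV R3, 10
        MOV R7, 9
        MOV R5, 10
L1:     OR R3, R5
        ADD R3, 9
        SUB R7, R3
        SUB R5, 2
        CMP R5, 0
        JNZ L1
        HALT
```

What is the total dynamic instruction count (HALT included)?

MOV R3, 10 → R3=10
MOV R7, 9 → R7=9
MOV R5, 10 → R5=10
OR R3, R5 → R3=10|10=10
ADD R3, 9 → R3=10+9=19
SUB R7, R3 → R7=9-19=-10
SUB R5, 2 → R5=10-2=8
CMP R5, 0  (cmp 8,0)
JNZ L1: taken
OR R3, R5 → R3=19|8=27
ADD R3, 9 → R3=27+9=36
SUB R7, R3 → R7=(-10)-36=-46
SUB R5, 2 → R5=8-2=6
CMP R5, 0  (cmp 6,0)
JNZ L1: taken
OR R3, R5 → R3=36|6=38
ADD R3, 9 → R3=38+9=47
SUB R7, R3 → R7=(-46)-47=-93
SUB R5, 2 → R5=6-2=4
CMP R5, 0  (cmp 4,0)
JNZ L1: taken
OR R3, R5 → R3=47|4=47
ADD R3, 9 → R3=47+9=56
SUB R7, R3 → R7=(-93)-56=-149
SUB R5, 2 → R5=4-2=2
CMP R5, 0  (cmp 2,0)
JNZ L1: taken
OR R3, R5 → R3=56|2=58
ADD R3, 9 → R3=58+9=67
SUB R7, R3 → R7=(-149)-67=-216
SUB R5, 2 → R5=2-2=0
CMP R5, 0  (cmp 0,0)
JNZ L1: not taken
halt.
Total executed instructions: 34.

34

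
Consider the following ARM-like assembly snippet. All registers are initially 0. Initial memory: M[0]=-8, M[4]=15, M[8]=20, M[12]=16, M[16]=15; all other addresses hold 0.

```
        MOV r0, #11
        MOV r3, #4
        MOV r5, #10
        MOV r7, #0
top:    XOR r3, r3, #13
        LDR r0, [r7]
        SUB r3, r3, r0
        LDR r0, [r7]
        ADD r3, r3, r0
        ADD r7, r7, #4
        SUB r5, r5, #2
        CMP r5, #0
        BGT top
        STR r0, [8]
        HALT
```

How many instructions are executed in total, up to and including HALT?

51

after MOV r0, #11: r0=11
after MOV r3, #4: r3=4
after MOV r5, #10: r5=10
after MOV r7, #0: r7=0
after XOR r3, r3, #13: r3=4^13=9
after LDR r0, [r7]: r0=M[0]=-8
after SUB r3, r3, r0: r3=9-(-8)=17
after LDR r0, [r7]: r0=M[0]=-8
after ADD r3, r3, r0: r3=17+(-8)=9
after ADD r7, r7, #4: r7=0+4=4
after SUB r5, r5, #2: r5=10-2=8
CMP r5, #0  (cmp 8,0)
BGT top: taken
after XOR r3, r3, #13: r3=9^13=4
after LDR r0, [r7]: r0=M[4]=15
after SUB r3, r3, r0: r3=4-15=-11
after LDR r0, [r7]: r0=M[4]=15
after ADD r3, r3, r0: r3=(-11)+15=4
after ADD r7, r7, #4: r7=4+4=8
after SUB r5, r5, #2: r5=8-2=6
CMP r5, #0  (cmp 6,0)
BGT top: taken
after XOR r3, r3, #13: r3=4^13=9
after LDR r0, [r7]: r0=M[8]=20
after SUB r3, r3, r0: r3=9-20=-11
after LDR r0, [r7]: r0=M[8]=20
after ADD r3, r3, r0: r3=(-11)+20=9
after ADD r7, r7, #4: r7=8+4=12
after SUB r5, r5, #2: r5=6-2=4
CMP r5, #0  (cmp 4,0)
BGT top: taken
after XOR r3, r3, #13: r3=9^13=4
after LDR r0, [r7]: r0=M[12]=16
after SUB r3, r3, r0: r3=4-16=-12
after LDR r0, [r7]: r0=M[12]=16
after ADD r3, r3, r0: r3=(-12)+16=4
after ADD r7, r7, #4: r7=12+4=16
after SUB r5, r5, #2: r5=4-2=2
CMP r5, #0  (cmp 2,0)
BGT top: taken
after XOR r3, r3, #13: r3=4^13=9
after LDR r0, [r7]: r0=M[16]=15
after SUB r3, r3, r0: r3=9-15=-6
after LDR r0, [r7]: r0=M[16]=15
after ADD r3, r3, r0: r3=(-6)+15=9
after ADD r7, r7, #4: r7=16+4=20
after SUB r5, r5, #2: r5=2-2=0
CMP r5, #0  (cmp 0,0)
BGT top: not taken
STR r0, [8] → M[8]=15
halt.
Total executed instructions: 51.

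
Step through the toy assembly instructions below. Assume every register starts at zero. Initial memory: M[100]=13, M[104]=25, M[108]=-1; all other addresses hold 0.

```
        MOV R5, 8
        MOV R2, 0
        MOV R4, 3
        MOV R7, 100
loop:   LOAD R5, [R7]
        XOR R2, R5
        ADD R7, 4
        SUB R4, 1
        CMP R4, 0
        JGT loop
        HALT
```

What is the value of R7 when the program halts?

MOV R5, 8 → R5=8
MOV R2, 0 → R2=0
MOV R4, 3 → R4=3
MOV R7, 100 → R7=100
LOAD R5, [R7] → R5=M[100]=13
XOR R2, R5 → R2=0^13=13
ADD R7, 4 → R7=100+4=104
SUB R4, 1 → R4=3-1=2
CMP R4, 0  (cmp 2,0)
JGT loop: taken
LOAD R5, [R7] → R5=M[104]=25
XOR R2, R5 → R2=13^25=20
ADD R7, 4 → R7=104+4=108
SUB R4, 1 → R4=2-1=1
CMP R4, 0  (cmp 1,0)
JGT loop: taken
LOAD R5, [R7] → R5=M[108]=-1
XOR R2, R5 → R2=20^(-1)=-21
ADD R7, 4 → R7=108+4=112
SUB R4, 1 → R4=1-1=0
CMP R4, 0  (cmp 0,0)
JGT loop: not taken
halt.

112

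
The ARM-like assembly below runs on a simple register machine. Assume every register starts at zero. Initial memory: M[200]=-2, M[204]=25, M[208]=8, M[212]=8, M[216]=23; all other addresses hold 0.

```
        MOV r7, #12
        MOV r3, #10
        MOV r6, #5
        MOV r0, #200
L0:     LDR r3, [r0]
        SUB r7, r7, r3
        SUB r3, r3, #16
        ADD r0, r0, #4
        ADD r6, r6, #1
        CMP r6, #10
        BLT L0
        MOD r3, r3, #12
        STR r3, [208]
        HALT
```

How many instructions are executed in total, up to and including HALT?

r7=12
r3=10
r6=5
r0=200
r3=M[200]=-2
r7=12-(-2)=14
r3=(-2)-16=-18
r0=200+4=204
r6=5+1=6
CMP r6, #10  (cmp 6,10)
BLT L0: taken
r3=M[204]=25
r7=14-25=-11
r3=25-16=9
r0=204+4=208
r6=6+1=7
CMP r6, #10  (cmp 7,10)
BLT L0: taken
r3=M[208]=8
r7=(-11)-8=-19
r3=8-16=-8
r0=208+4=212
r6=7+1=8
CMP r6, #10  (cmp 8,10)
BLT L0: taken
r3=M[212]=8
r7=(-19)-8=-27
r3=8-16=-8
r0=212+4=216
r6=8+1=9
CMP r6, #10  (cmp 9,10)
BLT L0: taken
r3=M[216]=23
r7=(-27)-23=-50
r3=23-16=7
r0=216+4=220
r6=9+1=10
CMP r6, #10  (cmp 10,10)
BLT L0: not taken
r3=7%12=7
STR r3, [208] → M[208]=7
halt.
Total executed instructions: 42.

42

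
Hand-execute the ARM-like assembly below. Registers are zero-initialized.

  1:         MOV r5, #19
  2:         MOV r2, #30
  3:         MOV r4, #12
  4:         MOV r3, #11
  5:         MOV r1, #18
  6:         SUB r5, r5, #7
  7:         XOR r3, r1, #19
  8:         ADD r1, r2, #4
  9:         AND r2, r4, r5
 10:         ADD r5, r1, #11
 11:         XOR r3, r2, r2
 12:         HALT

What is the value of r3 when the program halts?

after MOV r5, #19: r5=19
after MOV r2, #30: r2=30
after MOV r4, #12: r4=12
after MOV r3, #11: r3=11
after MOV r1, #18: r1=18
after SUB r5, r5, #7: r5=19-7=12
after XOR r3, r1, #19: r3=18^19=1
after ADD r1, r2, #4: r1=30+4=34
after AND r2, r4, r5: r2=12&12=12
after ADD r5, r1, #11: r5=34+11=45
after XOR r3, r2, r2: r3=12^12=0
halt.

0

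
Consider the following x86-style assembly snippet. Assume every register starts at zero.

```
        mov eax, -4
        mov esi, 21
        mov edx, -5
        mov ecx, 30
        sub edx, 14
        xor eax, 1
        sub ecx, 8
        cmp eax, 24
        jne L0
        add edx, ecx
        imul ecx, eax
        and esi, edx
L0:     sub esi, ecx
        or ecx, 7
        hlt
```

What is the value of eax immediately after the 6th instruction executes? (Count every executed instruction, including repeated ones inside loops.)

mov eax, -4 → eax=-4
mov esi, 21 → esi=21
mov edx, -5 → edx=-5
mov ecx, 30 → ecx=30
sub edx, 14 → edx=(-5)-14=-19
xor eax, 1 → eax=(-4)^1=-3
After step 6: eax = -3.

-3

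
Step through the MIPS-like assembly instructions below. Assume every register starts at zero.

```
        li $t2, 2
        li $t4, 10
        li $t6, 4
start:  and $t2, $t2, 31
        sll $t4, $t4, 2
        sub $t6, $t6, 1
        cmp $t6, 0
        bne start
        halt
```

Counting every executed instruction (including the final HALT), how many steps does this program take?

$t2=2
$t4=10
$t6=4
$t2=2&31=2
$t4=10<<2=40
$t6=4-1=3
cmp $t6, 0  (cmp 3,0)
bne start: taken
$t2=2&31=2
$t4=40<<2=160
$t6=3-1=2
cmp $t6, 0  (cmp 2,0)
bne start: taken
$t2=2&31=2
$t4=160<<2=640
$t6=2-1=1
cmp $t6, 0  (cmp 1,0)
bne start: taken
$t2=2&31=2
$t4=640<<2=2560
$t6=1-1=0
cmp $t6, 0  (cmp 0,0)
bne start: not taken
halt.
Total executed instructions: 24.

24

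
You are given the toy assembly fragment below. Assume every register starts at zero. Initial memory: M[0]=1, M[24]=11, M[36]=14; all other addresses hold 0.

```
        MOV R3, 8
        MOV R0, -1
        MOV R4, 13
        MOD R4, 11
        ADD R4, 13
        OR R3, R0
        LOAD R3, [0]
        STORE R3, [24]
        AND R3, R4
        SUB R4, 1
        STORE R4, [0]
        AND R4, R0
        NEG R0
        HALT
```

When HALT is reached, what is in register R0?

1

R3=8
R0=-1
R4=13
R4=13%11=2
R4=2+13=15
R3=8|(-1)=-1
R3=M[0]=1
STORE R3, [24] → M[24]=1
R3=1&15=1
R4=15-1=14
STORE R4, [0] → M[0]=14
R4=14&(-1)=14
R0=-(-1)=1
halt.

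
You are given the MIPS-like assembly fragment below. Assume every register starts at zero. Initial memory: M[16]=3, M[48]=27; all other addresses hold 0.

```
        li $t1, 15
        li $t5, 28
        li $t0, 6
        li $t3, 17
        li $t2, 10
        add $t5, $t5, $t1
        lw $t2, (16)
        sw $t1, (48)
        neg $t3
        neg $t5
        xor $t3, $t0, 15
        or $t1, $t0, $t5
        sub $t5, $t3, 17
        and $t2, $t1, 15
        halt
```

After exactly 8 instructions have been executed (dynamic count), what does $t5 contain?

43

after li $t1, 15: $t1=15
after li $t5, 28: $t5=28
after li $t0, 6: $t0=6
after li $t3, 17: $t3=17
after li $t2, 10: $t2=10
after add $t5, $t5, $t1: $t5=28+15=43
after lw $t2, (16): $t2=M[16]=3
sw $t1, (48) → M[48]=15
After step 8: $t5 = 43.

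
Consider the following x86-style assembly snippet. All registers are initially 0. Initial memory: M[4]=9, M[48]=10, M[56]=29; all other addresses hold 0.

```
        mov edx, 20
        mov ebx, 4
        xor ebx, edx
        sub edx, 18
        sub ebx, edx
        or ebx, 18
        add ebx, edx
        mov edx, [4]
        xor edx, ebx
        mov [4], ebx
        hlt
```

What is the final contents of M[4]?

32

edx=20
ebx=4
ebx=4^20=16
edx=20-18=2
ebx=16-2=14
ebx=14|18=30
ebx=30+2=32
edx=M[4]=9
edx=9^32=41
mov [4], ebx → M[4]=32
halt.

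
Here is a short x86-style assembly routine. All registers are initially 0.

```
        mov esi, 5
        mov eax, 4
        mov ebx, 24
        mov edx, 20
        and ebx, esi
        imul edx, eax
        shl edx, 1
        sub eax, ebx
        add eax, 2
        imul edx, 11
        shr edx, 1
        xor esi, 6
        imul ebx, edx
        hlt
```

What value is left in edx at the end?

esi=5
eax=4
ebx=24
edx=20
ebx=24&5=0
edx=20*4=80
edx=80<<1=160
eax=4-0=4
eax=4+2=6
edx=160*11=1760
edx=1760>>1=880
esi=5^6=3
ebx=0*880=0
halt.

880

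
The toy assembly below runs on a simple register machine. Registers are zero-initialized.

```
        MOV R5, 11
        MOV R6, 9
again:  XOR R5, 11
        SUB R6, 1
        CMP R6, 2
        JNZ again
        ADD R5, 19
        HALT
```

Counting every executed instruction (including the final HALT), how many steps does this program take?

after MOV R5, 11: R5=11
after MOV R6, 9: R6=9
after XOR R5, 11: R5=11^11=0
after SUB R6, 1: R6=9-1=8
CMP R6, 2  (cmp 8,2)
JNZ again: taken
after XOR R5, 11: R5=0^11=11
after SUB R6, 1: R6=8-1=7
CMP R6, 2  (cmp 7,2)
JNZ again: taken
after XOR R5, 11: R5=11^11=0
after SUB R6, 1: R6=7-1=6
CMP R6, 2  (cmp 6,2)
JNZ again: taken
after XOR R5, 11: R5=0^11=11
after SUB R6, 1: R6=6-1=5
CMP R6, 2  (cmp 5,2)
JNZ again: taken
after XOR R5, 11: R5=11^11=0
after SUB R6, 1: R6=5-1=4
CMP R6, 2  (cmp 4,2)
JNZ again: taken
after XOR R5, 11: R5=0^11=11
after SUB R6, 1: R6=4-1=3
CMP R6, 2  (cmp 3,2)
JNZ again: taken
after XOR R5, 11: R5=11^11=0
after SUB R6, 1: R6=3-1=2
CMP R6, 2  (cmp 2,2)
JNZ again: not taken
after ADD R5, 19: R5=0+19=19
halt.
Total executed instructions: 32.

32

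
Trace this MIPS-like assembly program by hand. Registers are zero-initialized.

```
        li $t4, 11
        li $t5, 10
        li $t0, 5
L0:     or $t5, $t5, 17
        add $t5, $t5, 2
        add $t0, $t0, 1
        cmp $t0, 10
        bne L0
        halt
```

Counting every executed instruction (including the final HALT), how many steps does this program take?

li $t4, 11 → $t4=11
li $t5, 10 → $t5=10
li $t0, 5 → $t0=5
or $t5, $t5, 17 → $t5=10|17=27
add $t5, $t5, 2 → $t5=27+2=29
add $t0, $t0, 1 → $t0=5+1=6
cmp $t0, 10  (cmp 6,10)
bne L0: taken
or $t5, $t5, 17 → $t5=29|17=29
add $t5, $t5, 2 → $t5=29+2=31
add $t0, $t0, 1 → $t0=6+1=7
cmp $t0, 10  (cmp 7,10)
bne L0: taken
or $t5, $t5, 17 → $t5=31|17=31
add $t5, $t5, 2 → $t5=31+2=33
add $t0, $t0, 1 → $t0=7+1=8
cmp $t0, 10  (cmp 8,10)
bne L0: taken
or $t5, $t5, 17 → $t5=33|17=49
add $t5, $t5, 2 → $t5=49+2=51
add $t0, $t0, 1 → $t0=8+1=9
cmp $t0, 10  (cmp 9,10)
bne L0: taken
or $t5, $t5, 17 → $t5=51|17=51
add $t5, $t5, 2 → $t5=51+2=53
add $t0, $t0, 1 → $t0=9+1=10
cmp $t0, 10  (cmp 10,10)
bne L0: not taken
halt.
Total executed instructions: 29.

29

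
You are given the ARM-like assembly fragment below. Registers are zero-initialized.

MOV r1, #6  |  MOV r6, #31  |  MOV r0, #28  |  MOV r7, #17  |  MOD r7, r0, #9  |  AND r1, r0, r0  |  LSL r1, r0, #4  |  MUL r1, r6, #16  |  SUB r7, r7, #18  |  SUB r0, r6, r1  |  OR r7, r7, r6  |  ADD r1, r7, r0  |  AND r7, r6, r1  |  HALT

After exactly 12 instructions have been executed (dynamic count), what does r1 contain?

r1=6
r6=31
r0=28
r7=17
r7=28%9=1
r1=28&28=28
r1=28<<4=448
r1=31*16=496
r7=1-18=-17
r0=31-496=-465
r7=(-17)|31=-1
r1=(-1)+(-465)=-466
After step 12: r1 = -466.

-466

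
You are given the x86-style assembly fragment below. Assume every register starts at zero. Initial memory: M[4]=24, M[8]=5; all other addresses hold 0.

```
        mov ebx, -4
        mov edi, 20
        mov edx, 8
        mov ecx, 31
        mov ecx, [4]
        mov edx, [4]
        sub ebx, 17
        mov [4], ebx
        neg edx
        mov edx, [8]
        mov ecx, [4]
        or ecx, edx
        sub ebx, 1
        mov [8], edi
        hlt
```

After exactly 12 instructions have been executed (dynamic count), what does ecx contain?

ebx=-4
edi=20
edx=8
ecx=31
ecx=M[4]=24
edx=M[4]=24
ebx=(-4)-17=-21
mov [4], ebx → M[4]=-21
edx=-(24)=-24
edx=M[8]=5
ecx=M[4]=-21
ecx=(-21)|5=-17
After step 12: ecx = -17.

-17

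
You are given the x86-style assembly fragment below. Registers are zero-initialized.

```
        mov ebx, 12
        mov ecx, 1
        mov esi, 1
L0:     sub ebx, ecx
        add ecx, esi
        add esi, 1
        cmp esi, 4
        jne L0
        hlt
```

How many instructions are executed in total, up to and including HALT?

19

mov ebx, 12 → ebx=12
mov ecx, 1 → ecx=1
mov esi, 1 → esi=1
sub ebx, ecx → ebx=12-1=11
add ecx, esi → ecx=1+1=2
add esi, 1 → esi=1+1=2
cmp esi, 4  (cmp 2,4)
jne L0: taken
sub ebx, ecx → ebx=11-2=9
add ecx, esi → ecx=2+2=4
add esi, 1 → esi=2+1=3
cmp esi, 4  (cmp 3,4)
jne L0: taken
sub ebx, ecx → ebx=9-4=5
add ecx, esi → ecx=4+3=7
add esi, 1 → esi=3+1=4
cmp esi, 4  (cmp 4,4)
jne L0: not taken
halt.
Total executed instructions: 19.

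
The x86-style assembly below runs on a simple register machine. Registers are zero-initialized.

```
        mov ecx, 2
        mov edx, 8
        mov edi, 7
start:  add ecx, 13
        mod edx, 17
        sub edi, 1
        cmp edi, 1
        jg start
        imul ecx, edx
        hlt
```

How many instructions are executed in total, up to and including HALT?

35

after mov ecx, 2: ecx=2
after mov edx, 8: edx=8
after mov edi, 7: edi=7
after add ecx, 13: ecx=2+13=15
after mod edx, 17: edx=8%17=8
after sub edi, 1: edi=7-1=6
cmp edi, 1  (cmp 6,1)
jg start: taken
after add ecx, 13: ecx=15+13=28
after mod edx, 17: edx=8%17=8
after sub edi, 1: edi=6-1=5
cmp edi, 1  (cmp 5,1)
jg start: taken
after add ecx, 13: ecx=28+13=41
after mod edx, 17: edx=8%17=8
after sub edi, 1: edi=5-1=4
cmp edi, 1  (cmp 4,1)
jg start: taken
after add ecx, 13: ecx=41+13=54
after mod edx, 17: edx=8%17=8
after sub edi, 1: edi=4-1=3
cmp edi, 1  (cmp 3,1)
jg start: taken
after add ecx, 13: ecx=54+13=67
after mod edx, 17: edx=8%17=8
after sub edi, 1: edi=3-1=2
cmp edi, 1  (cmp 2,1)
jg start: taken
after add ecx, 13: ecx=67+13=80
after mod edx, 17: edx=8%17=8
after sub edi, 1: edi=2-1=1
cmp edi, 1  (cmp 1,1)
jg start: not taken
after imul ecx, edx: ecx=80*8=640
halt.
Total executed instructions: 35.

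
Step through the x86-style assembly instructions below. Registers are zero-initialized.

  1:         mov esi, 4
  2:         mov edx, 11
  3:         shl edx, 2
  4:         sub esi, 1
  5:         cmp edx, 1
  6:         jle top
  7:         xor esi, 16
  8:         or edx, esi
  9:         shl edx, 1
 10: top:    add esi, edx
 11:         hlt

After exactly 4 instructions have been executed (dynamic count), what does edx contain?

mov esi, 4 → esi=4
mov edx, 11 → edx=11
shl edx, 2 → edx=11<<2=44
sub esi, 1 → esi=4-1=3
After step 4: edx = 44.

44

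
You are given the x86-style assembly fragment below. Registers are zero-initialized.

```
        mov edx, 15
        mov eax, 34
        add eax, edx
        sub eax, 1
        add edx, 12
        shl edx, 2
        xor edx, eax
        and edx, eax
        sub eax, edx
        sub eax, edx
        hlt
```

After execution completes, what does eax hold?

16

mov edx, 15 → edx=15
mov eax, 34 → eax=34
add eax, edx → eax=34+15=49
sub eax, 1 → eax=49-1=48
add edx, 12 → edx=15+12=27
shl edx, 2 → edx=27<<2=108
xor edx, eax → edx=108^48=92
and edx, eax → edx=92&48=16
sub eax, edx → eax=48-16=32
sub eax, edx → eax=32-16=16
halt.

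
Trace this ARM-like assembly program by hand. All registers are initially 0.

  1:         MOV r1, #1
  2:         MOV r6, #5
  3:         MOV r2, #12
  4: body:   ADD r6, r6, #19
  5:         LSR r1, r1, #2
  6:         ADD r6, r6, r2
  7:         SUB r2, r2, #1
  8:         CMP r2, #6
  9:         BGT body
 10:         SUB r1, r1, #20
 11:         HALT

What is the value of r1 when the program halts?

MOV r1, #1 → r1=1
MOV r6, #5 → r6=5
MOV r2, #12 → r2=12
ADD r6, r6, #19 → r6=5+19=24
LSR r1, r1, #2 → r1=1>>2=0
ADD r6, r6, r2 → r6=24+12=36
SUB r2, r2, #1 → r2=12-1=11
CMP r2, #6  (cmp 11,6)
BGT body: taken
ADD r6, r6, #19 → r6=36+19=55
LSR r1, r1, #2 → r1=0>>2=0
ADD r6, r6, r2 → r6=55+11=66
SUB r2, r2, #1 → r2=11-1=10
CMP r2, #6  (cmp 10,6)
BGT body: taken
ADD r6, r6, #19 → r6=66+19=85
LSR r1, r1, #2 → r1=0>>2=0
ADD r6, r6, r2 → r6=85+10=95
SUB r2, r2, #1 → r2=10-1=9
CMP r2, #6  (cmp 9,6)
BGT body: taken
ADD r6, r6, #19 → r6=95+19=114
LSR r1, r1, #2 → r1=0>>2=0
ADD r6, r6, r2 → r6=114+9=123
SUB r2, r2, #1 → r2=9-1=8
CMP r2, #6  (cmp 8,6)
BGT body: taken
ADD r6, r6, #19 → r6=123+19=142
LSR r1, r1, #2 → r1=0>>2=0
ADD r6, r6, r2 → r6=142+8=150
SUB r2, r2, #1 → r2=8-1=7
CMP r2, #6  (cmp 7,6)
BGT body: taken
ADD r6, r6, #19 → r6=150+19=169
LSR r1, r1, #2 → r1=0>>2=0
ADD r6, r6, r2 → r6=169+7=176
SUB r2, r2, #1 → r2=7-1=6
CMP r2, #6  (cmp 6,6)
BGT body: not taken
SUB r1, r1, #20 → r1=0-20=-20
halt.

-20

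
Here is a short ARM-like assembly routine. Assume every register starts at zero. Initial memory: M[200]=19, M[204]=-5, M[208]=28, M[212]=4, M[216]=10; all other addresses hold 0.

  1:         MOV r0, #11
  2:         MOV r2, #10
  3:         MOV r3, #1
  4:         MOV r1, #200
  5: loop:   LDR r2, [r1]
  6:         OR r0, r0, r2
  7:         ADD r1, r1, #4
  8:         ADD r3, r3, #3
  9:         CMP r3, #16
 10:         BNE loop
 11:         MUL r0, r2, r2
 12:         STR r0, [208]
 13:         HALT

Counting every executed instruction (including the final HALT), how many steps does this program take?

37

after MOV r0, #11: r0=11
after MOV r2, #10: r2=10
after MOV r3, #1: r3=1
after MOV r1, #200: r1=200
after LDR r2, [r1]: r2=M[200]=19
after OR r0, r0, r2: r0=11|19=27
after ADD r1, r1, #4: r1=200+4=204
after ADD r3, r3, #3: r3=1+3=4
CMP r3, #16  (cmp 4,16)
BNE loop: taken
after LDR r2, [r1]: r2=M[204]=-5
after OR r0, r0, r2: r0=27|(-5)=-5
after ADD r1, r1, #4: r1=204+4=208
after ADD r3, r3, #3: r3=4+3=7
CMP r3, #16  (cmp 7,16)
BNE loop: taken
after LDR r2, [r1]: r2=M[208]=28
after OR r0, r0, r2: r0=(-5)|28=-1
after ADD r1, r1, #4: r1=208+4=212
after ADD r3, r3, #3: r3=7+3=10
CMP r3, #16  (cmp 10,16)
BNE loop: taken
after LDR r2, [r1]: r2=M[212]=4
after OR r0, r0, r2: r0=(-1)|4=-1
after ADD r1, r1, #4: r1=212+4=216
after ADD r3, r3, #3: r3=10+3=13
CMP r3, #16  (cmp 13,16)
BNE loop: taken
after LDR r2, [r1]: r2=M[216]=10
after OR r0, r0, r2: r0=(-1)|10=-1
after ADD r1, r1, #4: r1=216+4=220
after ADD r3, r3, #3: r3=13+3=16
CMP r3, #16  (cmp 16,16)
BNE loop: not taken
after MUL r0, r2, r2: r0=10*10=100
STR r0, [208] → M[208]=100
halt.
Total executed instructions: 37.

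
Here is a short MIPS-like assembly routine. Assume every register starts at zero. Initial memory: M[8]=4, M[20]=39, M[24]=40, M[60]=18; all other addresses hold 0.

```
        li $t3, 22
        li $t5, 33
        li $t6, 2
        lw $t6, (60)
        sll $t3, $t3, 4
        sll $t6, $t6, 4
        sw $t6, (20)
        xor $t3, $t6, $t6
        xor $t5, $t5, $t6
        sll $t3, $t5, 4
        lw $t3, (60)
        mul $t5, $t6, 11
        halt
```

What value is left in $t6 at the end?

288

after li $t3, 22: $t3=22
after li $t5, 33: $t5=33
after li $t6, 2: $t6=2
after lw $t6, (60): $t6=M[60]=18
after sll $t3, $t3, 4: $t3=22<<4=352
after sll $t6, $t6, 4: $t6=18<<4=288
sw $t6, (20) → M[20]=288
after xor $t3, $t6, $t6: $t3=288^288=0
after xor $t5, $t5, $t6: $t5=33^288=257
after sll $t3, $t5, 4: $t3=257<<4=4112
after lw $t3, (60): $t3=M[60]=18
after mul $t5, $t6, 11: $t5=288*11=3168
halt.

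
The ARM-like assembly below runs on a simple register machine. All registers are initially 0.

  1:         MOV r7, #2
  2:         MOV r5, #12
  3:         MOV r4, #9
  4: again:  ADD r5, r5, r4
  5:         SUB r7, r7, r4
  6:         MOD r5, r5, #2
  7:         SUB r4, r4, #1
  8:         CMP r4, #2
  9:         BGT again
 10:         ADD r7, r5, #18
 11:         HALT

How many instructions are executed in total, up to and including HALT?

r7=2
r5=12
r4=9
r5=12+9=21
r7=2-9=-7
r5=21%2=1
r4=9-1=8
CMP r4, #2  (cmp 8,2)
BGT again: taken
r5=1+8=9
r7=(-7)-8=-15
r5=9%2=1
r4=8-1=7
CMP r4, #2  (cmp 7,2)
BGT again: taken
r5=1+7=8
r7=(-15)-7=-22
r5=8%2=0
r4=7-1=6
CMP r4, #2  (cmp 6,2)
BGT again: taken
r5=0+6=6
r7=(-22)-6=-28
r5=6%2=0
r4=6-1=5
CMP r4, #2  (cmp 5,2)
BGT again: taken
r5=0+5=5
r7=(-28)-5=-33
r5=5%2=1
r4=5-1=4
CMP r4, #2  (cmp 4,2)
BGT again: taken
r5=1+4=5
r7=(-33)-4=-37
r5=5%2=1
r4=4-1=3
CMP r4, #2  (cmp 3,2)
BGT again: taken
r5=1+3=4
r7=(-37)-3=-40
r5=4%2=0
r4=3-1=2
CMP r4, #2  (cmp 2,2)
BGT again: not taken
r7=0+18=18
halt.
Total executed instructions: 47.

47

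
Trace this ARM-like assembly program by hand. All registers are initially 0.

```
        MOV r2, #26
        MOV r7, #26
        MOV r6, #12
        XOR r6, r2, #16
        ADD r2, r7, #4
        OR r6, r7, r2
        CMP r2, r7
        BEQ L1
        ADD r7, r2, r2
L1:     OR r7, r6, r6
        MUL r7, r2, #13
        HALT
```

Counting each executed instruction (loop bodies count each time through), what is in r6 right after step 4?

10

r2=26
r7=26
r6=12
r6=26^16=10
After step 4: r6 = 10.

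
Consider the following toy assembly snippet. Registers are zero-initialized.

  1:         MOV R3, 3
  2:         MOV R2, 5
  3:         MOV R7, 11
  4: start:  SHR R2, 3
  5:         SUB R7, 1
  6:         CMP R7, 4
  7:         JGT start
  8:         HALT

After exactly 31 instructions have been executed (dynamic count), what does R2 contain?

R3=3
R2=5
R7=11
R2=5>>3=0
R7=11-1=10
CMP R7, 4  (cmp 10,4)
JGT start: taken
R2=0>>3=0
R7=10-1=9
CMP R7, 4  (cmp 9,4)
JGT start: taken
R2=0>>3=0
R7=9-1=8
CMP R7, 4  (cmp 8,4)
JGT start: taken
R2=0>>3=0
R7=8-1=7
CMP R7, 4  (cmp 7,4)
JGT start: taken
R2=0>>3=0
R7=7-1=6
CMP R7, 4  (cmp 6,4)
JGT start: taken
R2=0>>3=0
R7=6-1=5
CMP R7, 4  (cmp 5,4)
JGT start: taken
R2=0>>3=0
R7=5-1=4
CMP R7, 4  (cmp 4,4)
JGT start: not taken
After step 31: R2 = 0.

0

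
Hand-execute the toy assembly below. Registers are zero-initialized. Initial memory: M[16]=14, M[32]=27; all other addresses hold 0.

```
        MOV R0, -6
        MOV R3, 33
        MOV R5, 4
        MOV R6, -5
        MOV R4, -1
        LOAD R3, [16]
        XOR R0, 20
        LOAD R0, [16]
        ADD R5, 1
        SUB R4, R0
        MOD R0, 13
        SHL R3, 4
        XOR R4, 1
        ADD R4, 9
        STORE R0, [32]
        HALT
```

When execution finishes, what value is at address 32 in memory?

1

after MOV R0, -6: R0=-6
after MOV R3, 33: R3=33
after MOV R5, 4: R5=4
after MOV R6, -5: R6=-5
after MOV R4, -1: R4=-1
after LOAD R3, [16]: R3=M[16]=14
after XOR R0, 20: R0=(-6)^20=-18
after LOAD R0, [16]: R0=M[16]=14
after ADD R5, 1: R5=4+1=5
after SUB R4, R0: R4=(-1)-14=-15
after MOD R0, 13: R0=14%13=1
after SHL R3, 4: R3=14<<4=224
after XOR R4, 1: R4=(-15)^1=-16
after ADD R4, 9: R4=(-16)+9=-7
STORE R0, [32] → M[32]=1
halt.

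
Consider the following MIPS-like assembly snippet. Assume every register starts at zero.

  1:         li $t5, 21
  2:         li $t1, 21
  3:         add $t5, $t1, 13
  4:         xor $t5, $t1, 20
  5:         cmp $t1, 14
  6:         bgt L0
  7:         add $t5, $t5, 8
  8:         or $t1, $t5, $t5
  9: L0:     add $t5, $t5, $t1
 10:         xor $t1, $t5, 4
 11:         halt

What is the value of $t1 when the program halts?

18

li $t5, 21 → $t5=21
li $t1, 21 → $t1=21
add $t5, $t1, 13 → $t5=21+13=34
xor $t5, $t1, 20 → $t5=21^20=1
cmp $t1, 14  (cmp 21,14)
bgt L0: taken
add $t5, $t5, $t1 → $t5=1+21=22
xor $t1, $t5, 4 → $t1=22^4=18
halt.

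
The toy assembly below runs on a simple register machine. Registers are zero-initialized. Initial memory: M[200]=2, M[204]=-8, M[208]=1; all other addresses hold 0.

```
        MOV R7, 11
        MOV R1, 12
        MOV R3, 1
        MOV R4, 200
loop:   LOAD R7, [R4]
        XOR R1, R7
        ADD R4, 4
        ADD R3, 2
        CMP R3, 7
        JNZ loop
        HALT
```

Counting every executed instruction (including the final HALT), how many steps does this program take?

after MOV R7, 11: R7=11
after MOV R1, 12: R1=12
after MOV R3, 1: R3=1
after MOV R4, 200: R4=200
after LOAD R7, [R4]: R7=M[200]=2
after XOR R1, R7: R1=12^2=14
after ADD R4, 4: R4=200+4=204
after ADD R3, 2: R3=1+2=3
CMP R3, 7  (cmp 3,7)
JNZ loop: taken
after LOAD R7, [R4]: R7=M[204]=-8
after XOR R1, R7: R1=14^(-8)=-10
after ADD R4, 4: R4=204+4=208
after ADD R3, 2: R3=3+2=5
CMP R3, 7  (cmp 5,7)
JNZ loop: taken
after LOAD R7, [R4]: R7=M[208]=1
after XOR R1, R7: R1=(-10)^1=-9
after ADD R4, 4: R4=208+4=212
after ADD R3, 2: R3=5+2=7
CMP R3, 7  (cmp 7,7)
JNZ loop: not taken
halt.
Total executed instructions: 23.

23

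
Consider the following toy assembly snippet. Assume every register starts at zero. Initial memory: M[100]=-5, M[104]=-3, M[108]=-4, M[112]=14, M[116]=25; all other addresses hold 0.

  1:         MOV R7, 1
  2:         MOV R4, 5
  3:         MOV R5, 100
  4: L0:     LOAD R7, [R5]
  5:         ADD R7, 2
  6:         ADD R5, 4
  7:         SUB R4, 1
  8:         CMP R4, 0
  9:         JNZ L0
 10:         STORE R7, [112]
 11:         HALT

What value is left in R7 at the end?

MOV R7, 1 → R7=1
MOV R4, 5 → R4=5
MOV R5, 100 → R5=100
LOAD R7, [R5] → R7=M[100]=-5
ADD R7, 2 → R7=(-5)+2=-3
ADD R5, 4 → R5=100+4=104
SUB R4, 1 → R4=5-1=4
CMP R4, 0  (cmp 4,0)
JNZ L0: taken
LOAD R7, [R5] → R7=M[104]=-3
ADD R7, 2 → R7=(-3)+2=-1
ADD R5, 4 → R5=104+4=108
SUB R4, 1 → R4=4-1=3
CMP R4, 0  (cmp 3,0)
JNZ L0: taken
LOAD R7, [R5] → R7=M[108]=-4
ADD R7, 2 → R7=(-4)+2=-2
ADD R5, 4 → R5=108+4=112
SUB R4, 1 → R4=3-1=2
CMP R4, 0  (cmp 2,0)
JNZ L0: taken
LOAD R7, [R5] → R7=M[112]=14
ADD R7, 2 → R7=14+2=16
ADD R5, 4 → R5=112+4=116
SUB R4, 1 → R4=2-1=1
CMP R4, 0  (cmp 1,0)
JNZ L0: taken
LOAD R7, [R5] → R7=M[116]=25
ADD R7, 2 → R7=25+2=27
ADD R5, 4 → R5=116+4=120
SUB R4, 1 → R4=1-1=0
CMP R4, 0  (cmp 0,0)
JNZ L0: not taken
STORE R7, [112] → M[112]=27
halt.

27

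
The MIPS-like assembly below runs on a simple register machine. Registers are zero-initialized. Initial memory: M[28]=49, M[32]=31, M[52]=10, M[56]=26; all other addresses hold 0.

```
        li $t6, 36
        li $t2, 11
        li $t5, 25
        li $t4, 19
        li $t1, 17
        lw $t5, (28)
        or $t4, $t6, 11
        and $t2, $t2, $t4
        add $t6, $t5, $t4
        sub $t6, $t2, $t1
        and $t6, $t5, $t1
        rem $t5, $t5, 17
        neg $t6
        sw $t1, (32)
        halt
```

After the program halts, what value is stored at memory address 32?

17

li $t6, 36 → $t6=36
li $t2, 11 → $t2=11
li $t5, 25 → $t5=25
li $t4, 19 → $t4=19
li $t1, 17 → $t1=17
lw $t5, (28) → $t5=M[28]=49
or $t4, $t6, 11 → $t4=36|11=47
and $t2, $t2, $t4 → $t2=11&47=11
add $t6, $t5, $t4 → $t6=49+47=96
sub $t6, $t2, $t1 → $t6=11-17=-6
and $t6, $t5, $t1 → $t6=49&17=17
rem $t5, $t5, 17 → $t5=49%17=15
neg $t6 → $t6=-(17)=-17
sw $t1, (32) → M[32]=17
halt.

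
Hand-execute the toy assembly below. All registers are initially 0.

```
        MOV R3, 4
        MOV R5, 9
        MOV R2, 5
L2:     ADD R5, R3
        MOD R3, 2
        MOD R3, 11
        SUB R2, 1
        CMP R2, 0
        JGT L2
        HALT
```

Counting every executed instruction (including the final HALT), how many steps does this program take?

R3=4
R5=9
R2=5
R5=9+4=13
R3=4%2=0
R3=0%11=0
R2=5-1=4
CMP R2, 0  (cmp 4,0)
JGT L2: taken
R5=13+0=13
R3=0%2=0
R3=0%11=0
R2=4-1=3
CMP R2, 0  (cmp 3,0)
JGT L2: taken
R5=13+0=13
R3=0%2=0
R3=0%11=0
R2=3-1=2
CMP R2, 0  (cmp 2,0)
JGT L2: taken
R5=13+0=13
R3=0%2=0
R3=0%11=0
R2=2-1=1
CMP R2, 0  (cmp 1,0)
JGT L2: taken
R5=13+0=13
R3=0%2=0
R3=0%11=0
R2=1-1=0
CMP R2, 0  (cmp 0,0)
JGT L2: not taken
halt.
Total executed instructions: 34.

34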